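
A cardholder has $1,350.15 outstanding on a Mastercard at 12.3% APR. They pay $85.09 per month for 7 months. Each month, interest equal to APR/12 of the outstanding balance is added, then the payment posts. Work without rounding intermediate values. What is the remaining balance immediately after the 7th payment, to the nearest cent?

Monthly rate r = 12.3%/12 = 1.025% = 0.01025.
Each month: B ← B·(1+r) − $85.09.
Month 1: interest $13.84; balance after payment $1,278.90.
Month 2: interest $13.11; balance after payment $1,206.92.
Month 3: interest $12.37; balance after payment $1,134.20.
Month 4: interest $11.63; balance after payment $1,060.73.
Month 5: interest $10.87; balance after payment $986.52.
Month 6: interest $10.11; balance after payment $911.54.
Month 7: interest $9.34; balance after payment $835.79.

$835.79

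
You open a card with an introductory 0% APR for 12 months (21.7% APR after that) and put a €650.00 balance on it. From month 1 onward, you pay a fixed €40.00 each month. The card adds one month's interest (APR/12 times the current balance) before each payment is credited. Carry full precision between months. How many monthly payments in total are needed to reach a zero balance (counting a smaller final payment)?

17 months

Promo months 1–12 at r₀ = 0%/12 = 0; months 13+ at r₁ = 21.7%/12 = 0.0180833.
After month 12 (no interest yet): B = €650.00 − 12·€40.00 = €170.00.
Then at r₁ with €40.00/mo: n₂ = −ln(1 − r₁·B/P)/ln(1+r₁) ≈ 4.46 → 5 more payments.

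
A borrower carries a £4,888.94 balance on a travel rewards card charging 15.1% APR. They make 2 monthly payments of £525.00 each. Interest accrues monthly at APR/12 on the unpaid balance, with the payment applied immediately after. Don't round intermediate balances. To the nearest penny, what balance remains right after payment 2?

Monthly rate r = 15.1%/12 = 1.25833% = 0.0125833.
Each month: B ← B·(1+r) − £525.00.
Month 1: interest £61.52; balance after payment £4,425.46.
Month 2: interest £55.69; balance after payment £3,956.15.

£3,956.15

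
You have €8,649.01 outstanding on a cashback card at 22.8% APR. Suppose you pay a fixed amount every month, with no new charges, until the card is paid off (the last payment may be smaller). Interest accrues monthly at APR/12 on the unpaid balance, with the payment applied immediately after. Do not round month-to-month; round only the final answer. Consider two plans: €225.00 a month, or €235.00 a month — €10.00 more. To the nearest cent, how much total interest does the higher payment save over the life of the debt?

€665.88

Monthly rate r = 22.8%/12 = 1.9% = 0.019.
At €225.00/mo: n = ⌈−ln(1 − rB₀/P)/ln(1+r)⌉ = 70 payments (last €143.58); total interest = total paid − €8,649.01 = €7,019.57.
At €235.00/mo: 64 payments (last €197.70); total interest €6,353.69.
Interest saved = €7,019.57 − €6,353.69 = €665.88.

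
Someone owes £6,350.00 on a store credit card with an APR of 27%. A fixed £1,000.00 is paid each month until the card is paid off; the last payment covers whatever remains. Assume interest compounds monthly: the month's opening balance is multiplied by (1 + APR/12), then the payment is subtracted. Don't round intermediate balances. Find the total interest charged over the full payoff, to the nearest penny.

Monthly rate r = 27%/12 = 2.25% = 0.0225.
Payoff takes n = ⌈−ln(1 − rB₀/P)/ln(1+r)⌉ = ⌈6.929⌉ = 7 payments; the last is £929.60.
Total paid = 6·£1,000.00 + £929.60 = £6,929.60.
Total interest = total paid − principal = £6,929.60 − £6,350.00 = £579.60.

£579.60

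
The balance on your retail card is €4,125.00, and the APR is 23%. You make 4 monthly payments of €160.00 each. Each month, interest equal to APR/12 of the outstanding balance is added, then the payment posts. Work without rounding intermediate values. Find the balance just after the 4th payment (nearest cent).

€3,791.82

Monthly rate r = 23%/12 = 1.91667% = 0.0191667.
Each month: B ← B·(1+r) − €160.00.
Month 1: interest €79.06; balance after payment €4,044.06.
Month 2: interest €77.51; balance after payment €3,961.57.
Month 3: interest €75.93; balance after payment €3,877.50.
Month 4: interest €74.32; balance after payment €3,791.82.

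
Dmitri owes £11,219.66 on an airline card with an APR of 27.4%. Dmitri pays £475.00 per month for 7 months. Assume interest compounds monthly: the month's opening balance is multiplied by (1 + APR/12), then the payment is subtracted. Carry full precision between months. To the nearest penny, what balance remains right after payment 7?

Monthly rate r = 27.4%/12 = 2.28333% = 0.0228333.
Each month: B ← B·(1+r) − £475.00.
Month 1: interest £256.18; balance after payment £11,000.84.
Month 2: interest £251.19; balance after payment £10,777.03.
Month 3: interest £246.08; balance after payment £10,548.10.
Month 4: interest £240.85; balance after payment £10,313.95.
Month 5: interest £235.50; balance after payment £10,074.45.
Month 6: interest £230.03; balance after payment £9,829.49.
Month 7: interest £224.44; balance after payment £9,578.93.

£9,578.93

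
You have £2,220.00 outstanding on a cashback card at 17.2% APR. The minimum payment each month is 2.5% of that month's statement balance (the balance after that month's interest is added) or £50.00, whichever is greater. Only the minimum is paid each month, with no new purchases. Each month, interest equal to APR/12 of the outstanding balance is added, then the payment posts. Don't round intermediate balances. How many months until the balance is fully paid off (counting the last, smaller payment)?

70 months

Monthly rate r = 17.2%/12 = 1.43333% = 0.0143333.
While 2.5% of the post-interest balance exceeds £50.00, each month B ← (B·(1+r))·(1 − 0.025), i.e. B shrinks by the factor (1+r)·0.975 = 0.98897.
This holds for months 1–11. Entering month 12 the balance is £1,965.13; 2.5% of the post-interest balance is now below £50.00, so the flat £50.00 minimum applies from here.
From month 12 a fixed £50.00 at rate r clears £1,965.13 in 59 more payments. Total: 11 + 59 = 70 months.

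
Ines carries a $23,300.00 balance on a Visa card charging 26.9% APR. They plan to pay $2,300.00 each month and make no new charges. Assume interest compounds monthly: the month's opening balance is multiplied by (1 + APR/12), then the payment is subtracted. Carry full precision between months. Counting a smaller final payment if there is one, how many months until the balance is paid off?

Monthly rate r = 26.9%/12 = 2.24167% = 0.0224167.
Recurrence: B ← B·(1+r) − $2,300.00.
Month 1: interest $522.31; balance after payment $21,522.31.
Month 2: interest $482.46; balance after payment $19,704.77.
Closed form: n = −ln(1 − rB₀/P)/ln(1+r) = −ln(0.77291)/ln(1.02242) ≈ 11.619, so the balance reaches zero during payment 12.

12 months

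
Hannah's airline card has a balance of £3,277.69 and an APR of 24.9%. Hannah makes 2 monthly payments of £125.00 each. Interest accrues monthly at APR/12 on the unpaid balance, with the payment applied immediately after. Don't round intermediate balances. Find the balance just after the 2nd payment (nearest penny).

Monthly rate r = 24.9%/12 = 2.075% = 0.02075.
Each month: B ← B·(1+r) − £125.00.
Month 1: interest £68.01; balance after payment £3,220.70.
Month 2: interest £66.83; balance after payment £3,162.53.

£3,162.53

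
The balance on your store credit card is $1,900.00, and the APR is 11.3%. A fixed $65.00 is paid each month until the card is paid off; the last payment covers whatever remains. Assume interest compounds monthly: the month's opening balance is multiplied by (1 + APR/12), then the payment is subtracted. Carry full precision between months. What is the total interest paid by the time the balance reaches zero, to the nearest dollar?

$333

Monthly rate r = 11.3%/12 = 0.941667% = 0.00941667.
Payoff takes n = ⌈−ln(1 − rB₀/P)/ln(1+r)⌉ = ⌈34.349⌉ = 35 payments; the last is $22.74.
Total paid = 34·$65.00 + $22.74 = $2,232.74.
Total interest = total paid − principal = $2,232.74 − $1,900.00 = $332.74.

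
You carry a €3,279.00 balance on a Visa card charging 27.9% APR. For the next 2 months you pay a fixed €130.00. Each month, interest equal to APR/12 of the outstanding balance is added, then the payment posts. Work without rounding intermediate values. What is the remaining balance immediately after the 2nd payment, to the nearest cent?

Monthly rate r = 27.9%/12 = 2.325% = 0.02325.
Each month: B ← B·(1+r) − €130.00.
Month 1: interest €76.24; balance after payment €3,225.24.
Month 2: interest €74.99; balance after payment €3,170.22.

€3,170.22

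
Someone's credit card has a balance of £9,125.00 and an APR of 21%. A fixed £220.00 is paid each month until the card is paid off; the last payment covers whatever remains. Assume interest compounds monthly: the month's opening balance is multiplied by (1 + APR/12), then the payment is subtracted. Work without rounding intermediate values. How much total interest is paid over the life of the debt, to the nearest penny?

£7,285.94

Monthly rate r = 21%/12 = 1.75% = 0.0175.
Payoff takes n = ⌈−ln(1 − rB₀/P)/ln(1+r)⌉ = ⌈74.593⌉ = 75 payments; the last is £130.94.
Total paid = 74·£220.00 + £130.94 = £16,410.94.
Total interest = total paid − principal = £16,410.94 − £9,125.00 = £7,285.94.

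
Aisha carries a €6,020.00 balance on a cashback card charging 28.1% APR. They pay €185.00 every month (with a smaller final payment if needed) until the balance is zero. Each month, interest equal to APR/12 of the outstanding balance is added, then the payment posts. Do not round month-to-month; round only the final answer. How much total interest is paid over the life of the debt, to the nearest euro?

€5,453

Monthly rate r = 28.1%/12 = 2.34167% = 0.0234167.
Payoff takes n = ⌈−ln(1 − rB₀/P)/ln(1+r)⌉ = ⌈62.015⌉ = 63 payments; the last is €2.84.
Total paid = 62·€185.00 + €2.84 = €11,472.84.
Total interest = total paid − principal = €11,472.84 − €6,020.00 = €5,452.84.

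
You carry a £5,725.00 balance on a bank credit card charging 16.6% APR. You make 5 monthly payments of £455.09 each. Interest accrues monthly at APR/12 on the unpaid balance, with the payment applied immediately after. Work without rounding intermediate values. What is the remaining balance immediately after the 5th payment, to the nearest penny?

Monthly rate r = 16.6%/12 = 1.38333% = 0.0138333.
Each month: B ← B·(1+r) − £455.09.
Month 1: interest £79.20; balance after payment £5,349.11.
Month 2: interest £74.00; balance after payment £4,968.01.
Month 3: interest £68.72; balance after payment £4,581.65.
Month 4: interest £63.38; balance after payment £4,189.94.
Month 5: interest £57.96; balance after payment £3,792.81.

£3,792.81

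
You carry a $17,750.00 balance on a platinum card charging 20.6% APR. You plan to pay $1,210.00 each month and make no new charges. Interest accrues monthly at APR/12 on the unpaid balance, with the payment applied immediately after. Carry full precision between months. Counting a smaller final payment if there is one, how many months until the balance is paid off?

Monthly rate r = 20.6%/12 = 1.71667% = 0.0171667.
Recurrence: B ← B·(1+r) − $1,210.00.
Month 1: interest $304.71; balance after payment $16,844.71.
Month 2: interest $289.17; balance after payment $15,923.88.
Closed form: n = −ln(1 − rB₀/P)/ln(1+r) = −ln(0.74817)/ln(1.01717) ≈ 17.045, so the balance reaches zero during payment 18.

18 months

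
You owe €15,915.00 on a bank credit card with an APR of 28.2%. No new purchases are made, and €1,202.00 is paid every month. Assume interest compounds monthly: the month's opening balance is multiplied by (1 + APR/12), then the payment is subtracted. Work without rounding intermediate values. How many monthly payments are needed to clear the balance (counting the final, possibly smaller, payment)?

Monthly rate r = 28.2%/12 = 2.35% = 0.0235.
Recurrence: B ← B·(1+r) − €1,202.00.
Month 1: interest €374.00; balance after payment €15,087.00.
Month 2: interest €354.54; balance after payment €14,239.55.
Closed form: n = −ln(1 − rB₀/P)/ln(1+r) = −ln(0.68885)/ln(1.0235) ≈ 16.047, so the balance reaches zero during payment 17.

17 months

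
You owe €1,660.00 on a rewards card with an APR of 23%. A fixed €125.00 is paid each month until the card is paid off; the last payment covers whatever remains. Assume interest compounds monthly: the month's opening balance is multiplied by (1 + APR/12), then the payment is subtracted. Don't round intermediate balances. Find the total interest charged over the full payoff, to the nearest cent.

€274.32

Monthly rate r = 23%/12 = 1.91667% = 0.0191667.
Payoff takes n = ⌈−ln(1 − rB₀/P)/ln(1+r)⌉ = ⌈15.472⌉ = 16 payments; the last is €59.32.
Total paid = 15·€125.00 + €59.32 = €1,934.32.
Total interest = total paid − principal = €1,934.32 − €1,660.00 = €274.32.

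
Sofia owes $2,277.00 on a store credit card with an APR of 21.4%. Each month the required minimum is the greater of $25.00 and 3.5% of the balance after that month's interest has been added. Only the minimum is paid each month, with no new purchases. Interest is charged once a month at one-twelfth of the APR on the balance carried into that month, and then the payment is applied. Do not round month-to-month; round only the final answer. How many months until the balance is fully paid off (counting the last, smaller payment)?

105 months

Monthly rate r = 21.4%/12 = 1.78333% = 0.0178333.
While 3.5% of the post-interest balance exceeds $25.00, each month B ← (B·(1+r))·(1 − 0.035), i.e. B shrinks by the factor (1+r)·0.965 = 0.98221.
This holds for months 1–66. Entering month 67 the balance is $696.35; 3.5% of the post-interest balance is now below $25.00, so the flat $25.00 minimum applies from here.
From month 67 a fixed $25.00 at rate r clears $696.35 in 39 more payments. Total: 66 + 39 = 105 months.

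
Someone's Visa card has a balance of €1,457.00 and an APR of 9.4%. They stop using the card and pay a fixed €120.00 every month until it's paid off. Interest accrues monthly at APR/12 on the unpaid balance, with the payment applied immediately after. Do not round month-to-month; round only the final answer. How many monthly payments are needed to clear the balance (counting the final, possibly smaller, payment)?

Monthly rate r = 9.4%/12 = 0.783333% = 0.00783333.
Recurrence: B ← B·(1+r) − €120.00.
Month 1: interest €11.41; balance after payment €1,348.41.
Month 2: interest €10.56; balance after payment €1,238.98.
Closed form: n = −ln(1 − rB₀/P)/ln(1+r) = −ln(0.90489)/ln(1.00783) ≈ 12.808, so the balance reaches zero during payment 13.

13 months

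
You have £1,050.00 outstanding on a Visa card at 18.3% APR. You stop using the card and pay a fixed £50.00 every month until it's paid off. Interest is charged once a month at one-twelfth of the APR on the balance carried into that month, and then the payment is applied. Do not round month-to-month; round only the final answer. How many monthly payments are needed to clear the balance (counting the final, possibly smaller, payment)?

26 months

Monthly rate r = 18.3%/12 = 1.525% = 0.01525.
Recurrence: B ← B·(1+r) − £50.00.
Month 1: interest £16.01; balance after payment £1,016.01.
Month 2: interest £15.49; balance after payment £981.51.
Closed form: n = −ln(1 − rB₀/P)/ln(1+r) = −ln(0.67975)/ln(1.01525) ≈ 25.506, so the balance reaches zero during payment 26.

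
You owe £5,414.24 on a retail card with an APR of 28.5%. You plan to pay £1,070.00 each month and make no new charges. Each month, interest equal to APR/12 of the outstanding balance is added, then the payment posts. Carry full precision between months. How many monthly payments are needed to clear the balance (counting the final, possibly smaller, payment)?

6 months

Monthly rate r = 28.5%/12 = 2.375% = 0.02375.
Recurrence: B ← B·(1+r) − £1,070.00.
Month 1: interest £128.59; balance after payment £4,472.83.
Month 2: interest £106.23; balance after payment £3,509.06.
Month 3: interest £83.34; balance after payment £2,522.40.
Month 4: interest £59.91; balance after payment £1,512.30.
Month 5: interest £35.92; balance after payment £478.22.
Month 6: interest £11.36; balance after payment £0.00.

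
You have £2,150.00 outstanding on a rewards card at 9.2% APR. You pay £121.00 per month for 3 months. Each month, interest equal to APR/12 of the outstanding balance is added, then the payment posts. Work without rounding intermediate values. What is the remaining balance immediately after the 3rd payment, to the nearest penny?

Monthly rate r = 9.2%/12 = 0.766667% = 0.00766667.
Each month: B ← B·(1+r) − £121.00.
Month 1: interest £16.48; balance after payment £2,045.48.
Month 2: interest £15.68; balance after payment £1,940.17.
Month 3: interest £14.87; balance after payment £1,834.04.

£1,834.04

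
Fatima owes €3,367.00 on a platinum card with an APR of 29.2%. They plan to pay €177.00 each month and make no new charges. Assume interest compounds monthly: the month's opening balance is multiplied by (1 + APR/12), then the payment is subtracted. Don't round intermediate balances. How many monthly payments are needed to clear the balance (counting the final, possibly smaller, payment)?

26 payments

Monthly rate r = 29.2%/12 = 2.43333% = 0.0243333.
Recurrence: B ← B·(1+r) − €177.00.
Month 1: interest €81.93; balance after payment €3,271.93.
Month 2: interest €79.62; balance after payment €3,174.55.
Closed form: n = −ln(1 − rB₀/P)/ln(1+r) = −ln(0.53712)/ln(1.02433) ≈ 25.852, so the balance reaches zero during payment 26.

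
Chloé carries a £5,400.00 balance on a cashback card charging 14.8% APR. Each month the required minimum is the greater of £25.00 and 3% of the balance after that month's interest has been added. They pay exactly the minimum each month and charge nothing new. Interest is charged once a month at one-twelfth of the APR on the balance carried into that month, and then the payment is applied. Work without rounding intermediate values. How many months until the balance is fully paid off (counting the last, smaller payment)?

Monthly rate r = 14.8%/12 = 1.23333% = 0.0123333.
While 3% of the post-interest balance exceeds £25.00, each month B ← (B·(1+r))·(1 − 0.03), i.e. B shrinks by the factor (1+r)·0.97 = 0.98196.
This holds for months 1–104. Entering month 105 the balance is £813.40; 3% of the post-interest balance is now below £25.00, so the flat £25.00 minimum applies from here.
From month 105 a fixed £25.00 at rate r clears £813.40 in 42 more payments. Total: 104 + 42 = 146 months.

146 months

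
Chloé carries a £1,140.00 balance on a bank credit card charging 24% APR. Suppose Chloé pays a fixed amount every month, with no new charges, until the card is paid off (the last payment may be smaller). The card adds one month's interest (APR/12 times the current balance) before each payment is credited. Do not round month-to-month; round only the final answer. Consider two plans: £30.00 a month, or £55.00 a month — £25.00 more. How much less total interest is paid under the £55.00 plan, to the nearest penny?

Monthly rate r = 24%/12 = 2% = 0.02.
At £30.00/mo: n = ⌈−ln(1 − rB₀/P)/ln(1+r)⌉ = 73 payments (last £2.03); total interest = total paid − £1,140.00 = £1,022.03.
At £55.00/mo: 28 payments (last £1.95); total interest £346.95.
Interest saved = £1,022.03 − £346.95 = £675.08.

£675.08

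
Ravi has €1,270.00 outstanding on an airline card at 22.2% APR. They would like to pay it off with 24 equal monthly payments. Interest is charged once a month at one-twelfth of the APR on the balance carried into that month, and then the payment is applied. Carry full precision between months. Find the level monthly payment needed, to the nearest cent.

€66.01

Monthly rate r = 22.2%/12 = 1.85% = 0.0185.
Level-payment amortization: P = B₀·r / (1 − (1+r)^(−n)) = 1270.00·0.0185 / (1 − 1.0185^(−24)).
Denominator 1 − (1+r)^(−24) = 0.355926842.
P = 23.495 / 0.355926842 ≈ 66.01.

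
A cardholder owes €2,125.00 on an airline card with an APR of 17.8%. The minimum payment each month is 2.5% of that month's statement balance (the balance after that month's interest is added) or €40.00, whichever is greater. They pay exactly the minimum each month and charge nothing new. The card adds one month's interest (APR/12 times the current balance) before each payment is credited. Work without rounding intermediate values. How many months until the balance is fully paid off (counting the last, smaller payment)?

88 months

Monthly rate r = 17.8%/12 = 1.48333% = 0.0148333.
While 2.5% of the post-interest balance exceeds €40.00, each month B ← (B·(1+r))·(1 − 0.025), i.e. B shrinks by the factor (1+r)·0.975 = 0.98946.
This holds for months 1–29. Entering month 30 the balance is €1,562.93; 2.5% of the post-interest balance is now below €40.00, so the flat €40.00 minimum applies from here.
From month 30 a fixed €40.00 at rate r clears €1,562.93 in 59 more payments. Total: 29 + 59 = 88 months.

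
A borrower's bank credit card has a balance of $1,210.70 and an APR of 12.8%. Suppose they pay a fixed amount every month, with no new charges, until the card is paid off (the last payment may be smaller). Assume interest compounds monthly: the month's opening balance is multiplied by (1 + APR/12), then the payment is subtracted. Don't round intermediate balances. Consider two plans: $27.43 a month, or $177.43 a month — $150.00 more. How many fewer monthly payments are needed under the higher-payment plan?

52 fewer payments

Monthly rate r = 12.8%/12 = 1.06667% = 0.0106667.
At $27.43/mo: n = ⌈−ln(1 − rB₀/P)/ln(1+r)⌉ = 60 payments (last $26.88); total interest = total paid − $1,210.70 = $434.55.
At $177.43/mo: 8 payments (last $21.81); total interest $53.12.
Payments saved = 60 − 8 = 52.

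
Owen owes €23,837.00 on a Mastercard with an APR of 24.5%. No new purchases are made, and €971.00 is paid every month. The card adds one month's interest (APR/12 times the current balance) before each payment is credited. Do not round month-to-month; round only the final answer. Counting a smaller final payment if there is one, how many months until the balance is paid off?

Monthly rate r = 24.5%/12 = 2.04167% = 0.0204167.
Recurrence: B ← B·(1+r) − €971.00.
Month 1: interest €486.67; balance after payment €23,352.67.
Month 2: interest €476.78; balance after payment €22,858.46.
Closed form: n = −ln(1 − rB₀/P)/ln(1+r) = −ln(0.49879)/ln(1.02042) ≈ 34.415, so the balance reaches zero during payment 35.

35 payments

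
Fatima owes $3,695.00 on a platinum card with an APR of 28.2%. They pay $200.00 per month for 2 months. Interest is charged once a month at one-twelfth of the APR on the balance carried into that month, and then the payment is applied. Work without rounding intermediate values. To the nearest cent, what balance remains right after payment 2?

Monthly rate r = 28.2%/12 = 2.35% = 0.0235.
Each month: B ← B·(1+r) − $200.00.
Month 1: interest $86.83; balance after payment $3,581.83.
Month 2: interest $84.17; balance after payment $3,466.01.

$3,466.01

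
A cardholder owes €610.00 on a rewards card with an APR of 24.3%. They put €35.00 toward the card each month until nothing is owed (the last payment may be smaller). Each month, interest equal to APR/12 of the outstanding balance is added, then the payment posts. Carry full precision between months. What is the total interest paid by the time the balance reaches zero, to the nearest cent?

Monthly rate r = 24.3%/12 = 2.025% = 0.02025.
Payoff takes n = ⌈−ln(1 − rB₀/P)/ln(1+r)⌉ = ⌈21.713⌉ = 22 payments; the last is €25.03.
Total paid = 21·€35.00 + €25.03 = €760.03.
Total interest = total paid − principal = €760.03 − €610.00 = €150.03.

€150.03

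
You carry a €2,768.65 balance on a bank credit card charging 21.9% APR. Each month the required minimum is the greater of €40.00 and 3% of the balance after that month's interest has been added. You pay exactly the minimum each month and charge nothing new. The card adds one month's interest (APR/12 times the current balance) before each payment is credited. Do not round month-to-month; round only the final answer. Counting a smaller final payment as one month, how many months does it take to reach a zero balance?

111 months

Monthly rate r = 21.9%/12 = 1.825% = 0.01825.
While 3% of the post-interest balance exceeds €40.00, each month B ← (B·(1+r))·(1 − 0.03), i.e. B shrinks by the factor (1+r)·0.97 = 0.9877.
This holds for months 1–61. Entering month 62 the balance is €1,301.56; 3% of the post-interest balance is now below €40.00, so the flat €40.00 minimum applies from here.
From month 62 a fixed €40.00 at rate r clears €1,301.56 in 50 more payments. Total: 61 + 50 = 111 months.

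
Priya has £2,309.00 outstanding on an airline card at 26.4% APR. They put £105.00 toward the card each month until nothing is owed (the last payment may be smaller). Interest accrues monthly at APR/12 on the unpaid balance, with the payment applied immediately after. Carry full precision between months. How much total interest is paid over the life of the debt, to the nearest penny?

£881.79

Monthly rate r = 26.4%/12 = 2.2% = 0.022.
Payoff takes n = ⌈−ln(1 − rB₀/P)/ln(1+r)⌉ = ⌈30.386⌉ = 31 payments; the last is £40.79.
Total paid = 30·£105.00 + £40.79 = £3,190.79.
Total interest = total paid − principal = £3,190.79 − £2,309.00 = £881.79.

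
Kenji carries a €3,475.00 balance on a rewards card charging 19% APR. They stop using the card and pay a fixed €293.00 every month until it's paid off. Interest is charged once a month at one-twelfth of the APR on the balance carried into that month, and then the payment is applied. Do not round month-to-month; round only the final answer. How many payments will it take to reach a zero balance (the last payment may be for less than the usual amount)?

Monthly rate r = 19%/12 = 1.58333% = 0.0158333.
Recurrence: B ← B·(1+r) − €293.00.
Month 1: interest €55.02; balance after payment €3,237.02.
Month 2: interest €51.25; balance after payment €2,995.27.
Closed form: n = −ln(1 − rB₀/P)/ln(1+r) = −ln(0.81222)/ln(1.01583) ≈ 13.240, so the balance reaches zero during payment 14.

14 months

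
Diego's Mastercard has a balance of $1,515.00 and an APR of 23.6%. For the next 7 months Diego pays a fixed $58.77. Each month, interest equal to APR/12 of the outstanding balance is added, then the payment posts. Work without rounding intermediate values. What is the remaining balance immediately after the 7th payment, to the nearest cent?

$1,299.81

Monthly rate r = 23.6%/12 = 1.96667% = 0.0196667.
Each month: B ← B·(1+r) − $58.77.
Month 1: interest $29.80; balance after payment $1,486.03.
Month 2: interest $29.23; balance after payment $1,456.48.
Month 3: interest $28.64; balance after payment $1,426.35.
Month 4: interest $28.05; balance after payment $1,395.64.
Month 5: interest $27.45; balance after payment $1,364.31.
Month 6: interest $26.83; balance after payment $1,332.37.
Month 7: interest $26.20; balance after payment $1,299.81.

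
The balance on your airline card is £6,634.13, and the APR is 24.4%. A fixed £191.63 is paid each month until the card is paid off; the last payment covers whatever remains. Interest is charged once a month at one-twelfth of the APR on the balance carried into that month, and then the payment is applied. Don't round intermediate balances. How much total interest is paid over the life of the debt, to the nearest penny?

Monthly rate r = 24.4%/12 = 2.03333% = 0.0203333.
Payoff takes n = ⌈−ln(1 − rB₀/P)/ln(1+r)⌉ = ⌈60.467⌉ = 61 payments; the last is £89.92.
Total paid = 60·£191.63 + £89.92 = £11,587.72.
Total interest = total paid − principal = £11,587.72 − £6,634.13 = £4,953.59.

£4,953.59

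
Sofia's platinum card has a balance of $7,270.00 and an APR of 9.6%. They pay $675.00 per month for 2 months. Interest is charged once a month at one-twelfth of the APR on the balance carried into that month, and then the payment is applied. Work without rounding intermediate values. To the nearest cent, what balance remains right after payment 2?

Monthly rate r = 9.6%/12 = 0.8% = 0.008.
Each month: B ← B·(1+r) − $675.00.
Month 1: interest $58.16; balance after payment $6,653.16.
Month 2: interest $53.23; balance after payment $6,031.39.

$6,031.39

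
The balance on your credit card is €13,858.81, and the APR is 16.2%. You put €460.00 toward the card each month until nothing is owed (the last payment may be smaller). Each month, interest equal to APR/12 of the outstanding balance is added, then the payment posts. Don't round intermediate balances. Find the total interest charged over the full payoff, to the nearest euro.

Monthly rate r = 16.2%/12 = 1.35% = 0.0135.
Payoff takes n = ⌈−ln(1 − rB₀/P)/ln(1+r)⌉ = ⌈38.934⌉ = 39 payments; the last is €430.04.
Total paid = 38·€460.00 + €430.04 = €17,910.04.
Total interest = total paid − principal = €17,910.04 − €13,858.81 = €4,051.23.

€4,051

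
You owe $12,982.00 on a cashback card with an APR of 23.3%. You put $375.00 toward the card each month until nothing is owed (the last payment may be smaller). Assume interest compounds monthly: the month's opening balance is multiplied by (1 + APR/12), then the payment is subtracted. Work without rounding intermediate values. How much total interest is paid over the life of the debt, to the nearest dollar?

$8,766

Monthly rate r = 23.3%/12 = 1.94167% = 0.0194167.
Payoff takes n = ⌈−ln(1 − rB₀/P)/ln(1+r)⌉ = ⌈57.996⌉ = 58 payments; the last is $373.36.
Total paid = 57·$375.00 + $373.36 = $21,748.36.
Total interest = total paid − principal = $21,748.36 − $12,982.00 = $8,766.36.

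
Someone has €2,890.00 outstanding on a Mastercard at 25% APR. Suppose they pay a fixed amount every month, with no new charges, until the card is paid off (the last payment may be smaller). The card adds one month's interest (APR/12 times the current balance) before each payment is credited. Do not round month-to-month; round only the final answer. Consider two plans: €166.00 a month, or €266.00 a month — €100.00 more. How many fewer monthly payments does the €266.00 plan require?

Monthly rate r = 25%/12 = 2.08333% = 0.0208333.
At €166.00/mo: n = ⌈−ln(1 − rB₀/P)/ln(1+r)⌉ = 22 payments (last €141.19); total interest = total paid − €2,890.00 = €737.19.
At €266.00/mo: 13 payments (last €119.37); total interest €421.37.
Payments saved = 22 − 13 = 9.

9 fewer payments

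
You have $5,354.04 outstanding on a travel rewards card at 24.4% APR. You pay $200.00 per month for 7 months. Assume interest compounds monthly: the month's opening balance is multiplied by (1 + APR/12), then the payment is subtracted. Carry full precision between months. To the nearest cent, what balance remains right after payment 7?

$4,675.84

Monthly rate r = 24.4%/12 = 2.03333% = 0.0203333.
Each month: B ← B·(1+r) − $200.00.
Month 1: interest $108.87; balance after payment $5,262.91.
Month 2: interest $107.01; balance after payment $5,169.92.
Month 3: interest $105.12; balance after payment $5,075.04.
Month 4: interest $103.19; balance after payment $4,978.23.
Month 5: interest $101.22; balance after payment $4,879.46.
Month 6: interest $99.22; balance after payment $4,778.67.
Month 7: interest $97.17; balance after payment $4,675.84.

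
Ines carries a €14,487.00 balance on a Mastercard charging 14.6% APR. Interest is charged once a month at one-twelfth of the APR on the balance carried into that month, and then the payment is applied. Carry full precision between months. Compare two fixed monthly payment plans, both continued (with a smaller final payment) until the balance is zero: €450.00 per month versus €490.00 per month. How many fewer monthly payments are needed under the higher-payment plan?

5 fewer payments

Monthly rate r = 14.6%/12 = 1.21667% = 0.0121667.
At €450.00/mo: n = ⌈−ln(1 − rB₀/P)/ln(1+r)⌉ = 42 payments (last €46.40); total interest = total paid − €14,487.00 = €4,009.40.
At €490.00/mo: 37 payments (last €424.94); total interest €3,577.94.
Payments saved = 42 − 37 = 5.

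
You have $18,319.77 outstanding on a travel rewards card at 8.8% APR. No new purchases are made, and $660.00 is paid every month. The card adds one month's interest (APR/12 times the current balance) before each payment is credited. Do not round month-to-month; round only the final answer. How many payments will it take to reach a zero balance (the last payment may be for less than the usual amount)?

Monthly rate r = 8.8%/12 = 0.733333% = 0.00733333.
Recurrence: B ← B·(1+r) − $660.00.
Month 1: interest $134.34; balance after payment $17,794.11.
Month 2: interest $130.49; balance after payment $17,264.61.
Closed form: n = −ln(1 − rB₀/P)/ln(1+r) = −ln(0.79645)/ln(1.00733) ≈ 31.149, so the balance reaches zero during payment 32.

32 payments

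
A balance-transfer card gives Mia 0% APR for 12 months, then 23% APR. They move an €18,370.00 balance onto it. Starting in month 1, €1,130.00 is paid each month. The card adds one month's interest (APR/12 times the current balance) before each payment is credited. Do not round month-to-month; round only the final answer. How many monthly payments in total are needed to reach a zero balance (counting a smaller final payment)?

Promo months 1–12 at r₀ = 0%/12 = 0; months 13+ at r₁ = 23%/12 = 0.0191667.
After month 12 (no interest yet): B = €18,370.00 − 12·€1,130.00 = €4,810.00.
Then at r₁ with €1,130.00/mo: n₂ = −ln(1 − r₁·B/P)/ln(1+r₁) ≈ 4.48 → 5 more payments.

17 months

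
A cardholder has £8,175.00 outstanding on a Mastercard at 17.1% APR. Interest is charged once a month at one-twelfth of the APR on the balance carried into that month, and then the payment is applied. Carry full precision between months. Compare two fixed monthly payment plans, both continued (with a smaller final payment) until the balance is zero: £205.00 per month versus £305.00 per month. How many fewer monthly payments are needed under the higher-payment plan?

Monthly rate r = 17.1%/12 = 1.425% = 0.01425.
At £205.00/mo: n = ⌈−ln(1 − rB₀/P)/ln(1+r)⌉ = 60 payments (last £74.53); total interest = total paid − £8,175.00 = £3,994.53.
At £305.00/mo: 35 payments (last £2.18); total interest £2,197.18.
Payments saved = 60 − 35 = 25.

25 fewer payments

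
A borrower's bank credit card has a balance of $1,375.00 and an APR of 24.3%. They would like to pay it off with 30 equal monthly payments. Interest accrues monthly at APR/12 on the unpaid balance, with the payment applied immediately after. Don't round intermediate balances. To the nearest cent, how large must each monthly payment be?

Monthly rate r = 24.3%/12 = 2.025% = 0.02025.
Level-payment amortization: P = B₀·r / (1 − (1+r)^(−n)) = 1375.00·0.02025 / (1 − 1.02025^(−30)).
Denominator 1 − (1+r)^(−30) = 0.451973074.
P = 27.8438 / 0.451973074 ≈ 61.60.

$61.60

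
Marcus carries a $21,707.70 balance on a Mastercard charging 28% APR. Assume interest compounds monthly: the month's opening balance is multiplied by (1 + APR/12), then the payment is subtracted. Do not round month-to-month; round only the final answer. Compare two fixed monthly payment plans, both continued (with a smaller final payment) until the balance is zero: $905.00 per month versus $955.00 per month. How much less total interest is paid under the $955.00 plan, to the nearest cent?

Monthly rate r = 28%/12 = 2.33333% = 0.0233333.
At $905.00/mo: n = ⌈−ln(1 − rB₀/P)/ln(1+r)⌉ = 36 payments (last $511.68); total interest = total paid − $21,707.70 = $10,478.98.
At $955.00/mo: 33 payments (last $736.58); total interest $9,588.88.
Interest saved = $10,478.98 − $9,588.88 = $890.10.

$890.10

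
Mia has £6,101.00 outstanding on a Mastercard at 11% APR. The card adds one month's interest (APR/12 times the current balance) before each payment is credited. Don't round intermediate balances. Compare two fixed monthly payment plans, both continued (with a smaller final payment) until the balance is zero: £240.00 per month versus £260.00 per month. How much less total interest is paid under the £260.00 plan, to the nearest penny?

£76.55

Monthly rate r = 11%/12 = 0.916667% = 0.00916667.
At £240.00/mo: n = ⌈−ln(1 − rB₀/P)/ln(1+r)⌉ = 30 payments (last £17.90); total interest = total paid − £6,101.00 = £876.90.
At £260.00/mo: 27 payments (last £141.35); total interest £800.35.
Interest saved = £876.90 − £800.35 = £76.55.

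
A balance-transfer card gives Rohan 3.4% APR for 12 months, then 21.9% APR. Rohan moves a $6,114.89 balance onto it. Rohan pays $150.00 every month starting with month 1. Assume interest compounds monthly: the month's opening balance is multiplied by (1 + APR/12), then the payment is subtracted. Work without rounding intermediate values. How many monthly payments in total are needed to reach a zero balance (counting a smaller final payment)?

56 months

Promo months 1–12 at r₀ = 3.4%/12 = 0.00283333; months 13+ at r₁ = 21.9%/12 = 0.01825.
After month 12: iterate B ← B·(1+r₀) − $150.00 for 12 months → $4,497.75.
Then at r₁ with $150.00/mo: n₂ = −ln(1 − r₁·B/P)/ln(1+r₁) ≈ 43.81 → 44 more payments.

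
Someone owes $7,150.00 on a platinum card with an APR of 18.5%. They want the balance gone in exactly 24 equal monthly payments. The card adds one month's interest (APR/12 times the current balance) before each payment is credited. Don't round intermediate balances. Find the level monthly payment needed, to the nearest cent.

$358.69

Monthly rate r = 18.5%/12 = 1.54167% = 0.0154167.
Level-payment amortization: P = B₀·r / (1 − (1+r)^(−n)) = 7150.00·0.0154167 / (1 − 1.01542^(−24)).
Denominator 1 − (1+r)^(−24) = 0.307312899.
P = 110.229 / 0.307312899 ≈ 358.69.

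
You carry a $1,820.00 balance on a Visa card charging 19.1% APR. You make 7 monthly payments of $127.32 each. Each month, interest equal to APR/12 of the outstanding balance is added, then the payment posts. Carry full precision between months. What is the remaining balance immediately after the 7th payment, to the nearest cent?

Monthly rate r = 19.1%/12 = 1.59167% = 0.0159167.
Each month: B ← B·(1+r) − $127.32.
Month 1: interest $28.97; balance after payment $1,721.65.
Month 2: interest $27.40; balance after payment $1,621.73.
Month 3: interest $25.81; balance after payment $1,520.22.
Month 4: interest $24.20; balance after payment $1,417.10.
Month 5: interest $22.56; balance after payment $1,312.34.
Month 6: interest $20.89; balance after payment $1,205.90.
Month 7: interest $19.19; balance after payment $1,097.78.

$1,097.78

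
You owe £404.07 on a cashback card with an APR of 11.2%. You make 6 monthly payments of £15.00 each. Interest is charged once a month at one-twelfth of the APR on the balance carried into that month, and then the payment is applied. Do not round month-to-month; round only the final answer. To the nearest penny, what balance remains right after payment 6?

£335.11

Monthly rate r = 11.2%/12 = 0.933333% = 0.00933333.
Each month: B ← B·(1+r) − £15.00.
Month 1: interest £3.77; balance after payment £392.84.
Month 2: interest £3.67; balance after payment £381.51.
Month 3: interest £3.56; balance after payment £370.07.
Month 4: interest £3.45; balance after payment £358.52.
Month 5: interest £3.35; balance after payment £346.87.
Month 6: interest £3.24; balance after payment £335.11.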